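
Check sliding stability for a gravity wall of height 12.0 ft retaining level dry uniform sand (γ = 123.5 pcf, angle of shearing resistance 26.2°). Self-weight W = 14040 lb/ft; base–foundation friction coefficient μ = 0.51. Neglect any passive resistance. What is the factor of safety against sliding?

2.08

K_a = tan²(45° − 26.2°/2) = 0.3874.
P_a = ½K_aγH² = 0.5×0.3874×123.5×12.0² = 3445 lb/ft, acting at H/3 = 4.000 ft above the base.
FS_sliding = μW / P_a = 0.51×14040 / 3445 = 2.078.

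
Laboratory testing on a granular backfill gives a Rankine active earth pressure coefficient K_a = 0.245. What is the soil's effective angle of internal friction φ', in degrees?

K_a = tan²(45° − φ/2) ⇒ 45° − φ/2 = arctan(√0.245) = 26.33°.
φ = 2(45° − 26.33°) = 37.33°.

37.3°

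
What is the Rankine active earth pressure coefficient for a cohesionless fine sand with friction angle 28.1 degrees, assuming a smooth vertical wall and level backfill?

K_a = tan²(45° − φ/2) = tan²(30.95°) = 0.3596.

0.360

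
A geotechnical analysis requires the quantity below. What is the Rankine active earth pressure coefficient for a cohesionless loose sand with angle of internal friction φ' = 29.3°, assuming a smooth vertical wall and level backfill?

0.343

K_a = (1 − sin φ)/(1 + sin φ) = (1 − sin 29.3°)/(1 + sin 29.3°) = 0.3428.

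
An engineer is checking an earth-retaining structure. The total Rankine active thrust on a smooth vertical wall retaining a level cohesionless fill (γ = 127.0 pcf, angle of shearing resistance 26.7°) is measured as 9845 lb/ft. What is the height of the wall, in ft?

20.2 ft

K_a = 0.3800. P_a = ½ K_a γ H² ⇒ H = √(2P_a/(K_a γ)).
H = √(2×9845/(0.3800×127.0)) = 20.20 ft.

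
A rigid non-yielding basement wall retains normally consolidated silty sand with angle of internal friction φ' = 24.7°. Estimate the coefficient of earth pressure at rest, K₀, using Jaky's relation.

0.582

K₀ = 1 − sin φ' = 1 − sin 24.7° = 0.5821.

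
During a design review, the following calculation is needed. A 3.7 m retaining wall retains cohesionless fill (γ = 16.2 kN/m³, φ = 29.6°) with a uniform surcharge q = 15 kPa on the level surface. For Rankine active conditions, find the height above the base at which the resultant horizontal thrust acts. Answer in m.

1.44 m

K_a = 0.3387.
Triangular part P₁ = ½K_aγH² = 37.56 at H/3 = 1.233 m; rectangular part P₂ = K_a q H = 18.80 at H/2 = 1.850 m.
ȳ = (P₁·1.233 + P₂·1.850)/(P₁+P₂) = 1.439 m.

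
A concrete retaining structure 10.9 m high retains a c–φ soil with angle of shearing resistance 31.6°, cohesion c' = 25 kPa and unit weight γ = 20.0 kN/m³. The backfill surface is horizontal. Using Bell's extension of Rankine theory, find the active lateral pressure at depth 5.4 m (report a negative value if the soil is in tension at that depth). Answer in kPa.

K_a = (1 − sin φ)/(1 + sin φ) = 0.3123.
σ_a = K_a γ z − 2c√K_a = 0.3123×20.0×5.4 − 2×25×0.5589 = 5.790 kPa.

5.79 kPa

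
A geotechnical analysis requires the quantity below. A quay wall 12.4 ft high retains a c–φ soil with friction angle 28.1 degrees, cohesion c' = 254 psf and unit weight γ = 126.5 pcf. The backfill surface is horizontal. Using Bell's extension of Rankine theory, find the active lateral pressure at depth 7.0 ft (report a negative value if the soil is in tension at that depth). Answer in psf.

13.8 psf

K_a = (1 − sin φ)/(1 + sin φ) = 0.3596.
σ_a = K_a γ z − 2c√K_a = 0.3596×126.5×7.0 − 2×254×0.5997 = 13.80 psf.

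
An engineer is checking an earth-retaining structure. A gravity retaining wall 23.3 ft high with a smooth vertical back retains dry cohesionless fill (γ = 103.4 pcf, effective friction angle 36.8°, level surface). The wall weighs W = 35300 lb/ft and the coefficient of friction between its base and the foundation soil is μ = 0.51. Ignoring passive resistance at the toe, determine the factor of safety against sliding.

2.56

K_a = tan²(45° − 36.8°/2) = 0.2508.
P_a = ½K_aγH² = 0.5×0.2508×103.4×23.3² = 7038 lb/ft, acting at H/3 = 7.767 ft above the base.
FS_sliding = μW / P_a = 0.51×35300 / 7038 = 2.558.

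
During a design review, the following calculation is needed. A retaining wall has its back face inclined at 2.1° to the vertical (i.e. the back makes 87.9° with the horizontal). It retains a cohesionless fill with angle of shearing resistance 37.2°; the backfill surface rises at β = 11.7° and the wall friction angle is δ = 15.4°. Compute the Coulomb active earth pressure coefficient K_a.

K_a = sin²(α+φ) / [sin²α · sin(α−δ) · (1 + √{sin(φ+δ)sin(φ−β) / (sin(α−δ)sin(α+β))})²].
With α = 87.9°, φ = 37.2°, δ = 15.4°, β = 11.7°: K_a = 0.2735.

0.273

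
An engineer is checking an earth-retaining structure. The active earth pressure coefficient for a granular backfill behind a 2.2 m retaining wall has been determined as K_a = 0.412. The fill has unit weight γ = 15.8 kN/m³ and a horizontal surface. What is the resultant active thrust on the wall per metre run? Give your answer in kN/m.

P = ½ K_a γ H² = 0.5 × 0.412 × 15.8 × 2.2² = 15.75 kN/m.

15.8 kN/m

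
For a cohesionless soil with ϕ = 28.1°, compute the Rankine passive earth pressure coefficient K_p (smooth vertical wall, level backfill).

K_p = (1 + sin φ)/(1 − sin φ) = tan²(45° + 28.1°/2) = 2.781.

2.78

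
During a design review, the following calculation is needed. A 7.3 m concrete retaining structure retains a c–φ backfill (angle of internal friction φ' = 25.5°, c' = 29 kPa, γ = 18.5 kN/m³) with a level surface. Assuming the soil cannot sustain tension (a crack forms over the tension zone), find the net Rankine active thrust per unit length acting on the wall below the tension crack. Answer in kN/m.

20.0 kN/m

K_a = 0.3981; √K_a = 0.6310.
Tension-crack depth z_c = 2c/(γ√K_a) = 2×29/(18.5×0.6310) = 4.969 m.
σ_a at base = K_a γ H − 2c√K_a = 0.3981×18.5×7.3 − 2×29×0.6310 = 17.17 kPa.
P_a = ½ × 17.17 × (H − z_c) = 0.5×17.17×2.331 = 20.01 kN/m.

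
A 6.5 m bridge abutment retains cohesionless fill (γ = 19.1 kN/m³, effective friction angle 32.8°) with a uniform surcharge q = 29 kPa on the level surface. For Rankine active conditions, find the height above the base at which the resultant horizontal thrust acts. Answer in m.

2.51 m

K_a = 0.2973.
Triangular part P₁ = ½K_aγH² = 119.9 at H/3 = 2.167 m; rectangular part P₂ = K_a q H = 56.03 at H/2 = 3.250 m.
ȳ = (P₁·2.167 + P₂·3.250)/(P₁+P₂) = 2.512 m.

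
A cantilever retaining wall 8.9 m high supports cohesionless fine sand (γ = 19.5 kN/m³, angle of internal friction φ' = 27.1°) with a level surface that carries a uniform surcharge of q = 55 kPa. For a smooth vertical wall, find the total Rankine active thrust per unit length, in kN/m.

472 kN/m

K_a = tan²(45° − φ/2) = 0.3741.
Soil triangle: ½ K_a γ H² = 0.5×0.3741×19.5×8.9² = 288.9 kN/m.
Surcharge rectangle: K_a q H = 0.3741×55×8.9 = 183.1 kN/m.
Total = 288.9 + 183.1 = 472.0 kN/m.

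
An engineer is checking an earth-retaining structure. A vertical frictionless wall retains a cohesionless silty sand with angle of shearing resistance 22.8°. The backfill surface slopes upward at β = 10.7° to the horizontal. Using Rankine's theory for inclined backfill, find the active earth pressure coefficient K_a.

0.477

K_a = cos β · (cos β − √(cos²β − cos²φ)) / (cos β + √(cos²β − cos²φ)).
cos β = 0.9826, cos φ = 0.9219, √(cos²β − cos²φ) = 0.3401.
K_a = 0.9826 × (0.9826 − 0.3401)/(0.9826 + 0.3401) = 0.4773.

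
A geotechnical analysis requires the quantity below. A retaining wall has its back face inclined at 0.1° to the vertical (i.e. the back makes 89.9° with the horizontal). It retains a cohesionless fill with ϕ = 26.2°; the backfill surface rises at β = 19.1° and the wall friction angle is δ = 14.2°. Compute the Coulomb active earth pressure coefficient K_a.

K_a = sin²(α+φ) / [sin²α · sin(α−δ) · (1 + √{sin(φ+δ)sin(φ−β) / (sin(α−δ)sin(α+β))})²].
With α = 89.9°, φ = 26.2°, δ = 14.2°, β = 19.1°: K_a = 0.4957.

0.496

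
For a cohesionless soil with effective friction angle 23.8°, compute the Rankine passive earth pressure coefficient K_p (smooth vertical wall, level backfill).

2.35

K_p = (1 + sin φ)/(1 − sin φ) = tan²(45° + 23.8°/2) = 2.353.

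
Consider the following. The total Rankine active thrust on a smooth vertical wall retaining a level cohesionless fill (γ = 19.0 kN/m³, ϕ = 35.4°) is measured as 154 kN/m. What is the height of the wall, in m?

7.80 m

K_a = 0.2664. P_a = ½ K_a γ H² ⇒ H = √(2P_a/(K_a γ)).
H = √(2×154/(0.2664×19.0)) = 7.801 m.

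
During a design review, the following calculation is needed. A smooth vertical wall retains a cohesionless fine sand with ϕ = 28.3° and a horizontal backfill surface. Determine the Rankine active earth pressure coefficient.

K_a = tan²(45° − φ/2) = tan²(30.85°) = 0.3568.

0.357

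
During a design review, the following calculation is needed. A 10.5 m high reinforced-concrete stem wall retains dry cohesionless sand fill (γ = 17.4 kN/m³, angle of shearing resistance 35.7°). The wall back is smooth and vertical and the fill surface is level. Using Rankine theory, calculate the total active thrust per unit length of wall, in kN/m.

252 kN/m

K_a = tan²(45° − φ/2) = 0.2630.
P_a = ½ K_a γ H² = 0.5 × 0.2630 × 17.4 × 10.5² = 252.3 kN/m.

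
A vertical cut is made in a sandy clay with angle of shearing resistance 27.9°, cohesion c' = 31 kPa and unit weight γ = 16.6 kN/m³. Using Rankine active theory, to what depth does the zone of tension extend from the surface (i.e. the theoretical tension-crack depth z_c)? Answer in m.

6.20 m

K_a = tan²(45° − 27.9°/2) = 0.3625; √K_a = 0.6020.
The active pressure is zero where K_a γ z = 2c√K_a, so z_c = 2c/(γ√K_a) = 2×31/(16.6×0.6020) = 6.204 m.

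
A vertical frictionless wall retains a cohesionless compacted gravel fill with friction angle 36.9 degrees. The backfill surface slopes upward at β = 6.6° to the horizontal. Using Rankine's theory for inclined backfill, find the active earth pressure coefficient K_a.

K_a = cos β · (cos β − √(cos²β − cos²φ)) / (cos β + √(cos²β − cos²φ)).
cos β = 0.9934, cos φ = 0.7997, √(cos²β − cos²φ) = 0.5893.
K_a = 0.9934 × (0.9934 − 0.5893)/(0.9934 + 0.5893) = 0.2536.

0.254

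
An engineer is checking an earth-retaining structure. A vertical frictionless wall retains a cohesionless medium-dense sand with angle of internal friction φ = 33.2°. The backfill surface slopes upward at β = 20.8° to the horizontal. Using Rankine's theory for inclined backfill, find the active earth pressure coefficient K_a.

0.358

K_a = cos β · (cos β − √(cos²β − cos²φ)) / (cos β + √(cos²β − cos²φ)).
cos β = 0.9348, cos φ = 0.8368, √(cos²β − cos²φ) = 0.4168.
K_a = 0.9348 × (0.9348 − 0.4168)/(0.9348 + 0.4168) = 0.3583.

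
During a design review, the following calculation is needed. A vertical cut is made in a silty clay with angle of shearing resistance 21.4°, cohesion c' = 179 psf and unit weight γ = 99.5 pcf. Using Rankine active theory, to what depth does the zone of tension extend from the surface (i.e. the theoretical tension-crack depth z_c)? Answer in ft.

5.27 ft

K_a = tan²(45° − 21.4°/2) = 0.4653; √K_a = 0.6822.
The active pressure is zero where K_a γ z = 2c√K_a, so z_c = 2c/(γ√K_a) = 2×179/(99.5×0.6822) = 5.274 ft.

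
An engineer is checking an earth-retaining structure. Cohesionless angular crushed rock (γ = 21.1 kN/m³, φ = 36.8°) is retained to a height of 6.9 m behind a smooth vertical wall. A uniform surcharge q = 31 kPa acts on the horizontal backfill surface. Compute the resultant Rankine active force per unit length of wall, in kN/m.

K_a = tan²(45° − φ/2) = 0.2508.
Soil triangle: ½ K_a γ H² = 0.5×0.2508×21.1×6.9² = 126.0 kN/m.
Surcharge rectangle: K_a q H = 0.2508×31×6.9 = 53.64 kN/m.
Total = 126.0 + 53.64 = 179.6 kN/m.

180 kN/m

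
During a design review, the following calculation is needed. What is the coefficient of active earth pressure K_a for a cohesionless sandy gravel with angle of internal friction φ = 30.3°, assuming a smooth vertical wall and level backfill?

K_a = (1 − sin φ)/(1 + sin φ) = (1 − sin 30.3°)/(1 + sin 30.3°) = 0.3293.

0.329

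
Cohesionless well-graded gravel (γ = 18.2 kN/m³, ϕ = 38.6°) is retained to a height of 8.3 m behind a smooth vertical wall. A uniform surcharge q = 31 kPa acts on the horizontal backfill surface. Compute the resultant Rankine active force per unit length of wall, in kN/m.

K_a = tan²(45° − φ/2) = 0.2316.
Soil triangle: ½ K_a γ H² = 0.5×0.2316×18.2×8.3² = 145.2 kN/m.
Surcharge rectangle: K_a q H = 0.2316×31×8.3 = 59.60 kN/m.
Total = 145.2 + 59.60 = 204.8 kN/m.

205 kN/m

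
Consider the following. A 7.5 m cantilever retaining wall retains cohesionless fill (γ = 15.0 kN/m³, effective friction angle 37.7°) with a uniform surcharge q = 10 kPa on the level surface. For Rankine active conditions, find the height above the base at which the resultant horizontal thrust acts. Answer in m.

K_a = 0.2411.
Triangular part P₁ = ½K_aγH² = 101.7 at H/3 = 2.500 m; rectangular part P₂ = K_a q H = 18.08 at H/2 = 3.750 m.
ȳ = (P₁·2.500 + P₂·3.750)/(P₁+P₂) = 2.689 m.

2.69 m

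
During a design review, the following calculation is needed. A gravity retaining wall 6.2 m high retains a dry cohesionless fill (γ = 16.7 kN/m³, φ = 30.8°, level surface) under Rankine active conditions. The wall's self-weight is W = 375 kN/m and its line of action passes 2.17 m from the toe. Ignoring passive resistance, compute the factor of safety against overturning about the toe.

K_a = tan²(45° − 30.8°/2) = 0.3227.
P_a = ½K_aγH² = 0.5×0.3227×16.7×6.2² = 103.6 kN/m, acting at H/3 = 2.067 m above the base.
Overturning moment M_o = P_a × H/3 = 103.6 × 2.067 = 214.1.
Resisting moment M_r = W × 2.17 = 375 × 2.17 = 813.8.
FS_overturning = M_r/M_o = 813.8/214.1 = 3.801.

3.80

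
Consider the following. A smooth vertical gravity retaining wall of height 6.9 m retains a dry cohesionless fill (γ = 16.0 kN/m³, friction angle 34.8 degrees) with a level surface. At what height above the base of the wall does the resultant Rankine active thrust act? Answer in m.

2.30 m

K_a = 0.2733.
The pressure distribution is triangular, so the resultant acts at H/3 above the base = 6.9/3 = 2.300 m.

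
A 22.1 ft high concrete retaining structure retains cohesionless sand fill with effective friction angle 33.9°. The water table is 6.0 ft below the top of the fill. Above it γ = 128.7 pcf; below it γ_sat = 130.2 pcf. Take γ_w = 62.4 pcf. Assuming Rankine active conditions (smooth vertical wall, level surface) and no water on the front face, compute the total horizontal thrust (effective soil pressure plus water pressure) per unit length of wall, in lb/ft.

K_a = tan²(45° − φ/2) = 0.2839.
γ' = 130.2 − 62.4 = 67.80 pcf. Depth below WT = 16.1 ft.
σ'_h at WT = K_a γ d_w = 219.2 psf; at base = 219.2 + K_a γ' × 16.1 = 529.1 psf.
P₁ (0–6.0 ft) = ½×219.2×6.0 = 657.7. P₂ (6.0–22.1 ft) = ½(219.2+529.1)×16.1 = 6024.
P_w = ½ γ_w h₂² = 0.5×62.4×16.1² = 8087. Total = 657.7+6024+8087 = 14770 lb/ft.

14800 lb/ft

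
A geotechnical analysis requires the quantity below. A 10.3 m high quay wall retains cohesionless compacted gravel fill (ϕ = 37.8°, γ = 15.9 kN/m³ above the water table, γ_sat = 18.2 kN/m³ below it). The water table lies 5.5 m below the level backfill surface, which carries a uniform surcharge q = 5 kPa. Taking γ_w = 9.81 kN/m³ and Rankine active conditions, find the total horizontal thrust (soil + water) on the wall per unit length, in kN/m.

K_a = tan²(45° − φ/2) = 0.2400.
γ' = 18.2 − 9.81 = 8.390 kN/m³. h₂ = H − d_w = 4.8 m.
σ'_h: at surface K_a·q = 1.200; at WT K_a(q+γd_w) = 22.19; at base K_a(q+γd_w+γ'h₂) = 31.85 kPa.
P₁ = ½(1.200+22.19)×5.5 = 64.32; P₂ = ½(22.19+31.85)×4.8 = 129.7; P_w = ½γ_w h₂² = 113.0.
Total = 64.32+129.7+113.0 = 307.0 kN/m.

307 kN/m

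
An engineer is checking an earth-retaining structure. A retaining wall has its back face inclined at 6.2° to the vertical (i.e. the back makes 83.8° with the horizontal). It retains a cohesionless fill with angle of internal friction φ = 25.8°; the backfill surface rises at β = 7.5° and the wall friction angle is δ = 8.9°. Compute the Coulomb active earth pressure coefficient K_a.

K_a = sin²(α+φ) / [sin²α · sin(α−δ) · (1 + √{sin(φ+δ)sin(φ−β) / (sin(α−δ)sin(α+β))})²].
With α = 83.8°, φ = 25.8°, δ = 8.9°, β = 7.5°: K_a = 0.4546.

0.455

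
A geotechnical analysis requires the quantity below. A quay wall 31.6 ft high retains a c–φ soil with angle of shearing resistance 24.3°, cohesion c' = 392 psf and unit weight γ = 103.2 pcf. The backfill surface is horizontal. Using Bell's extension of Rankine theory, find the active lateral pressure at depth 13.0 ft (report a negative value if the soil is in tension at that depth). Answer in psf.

53.1 psf

K_a = (1 − sin φ)/(1 + sin φ) = 0.4169.
σ_a = K_a γ z − 2c√K_a = 0.4169×103.2×13.0 − 2×392×0.6457 = 53.11 psf.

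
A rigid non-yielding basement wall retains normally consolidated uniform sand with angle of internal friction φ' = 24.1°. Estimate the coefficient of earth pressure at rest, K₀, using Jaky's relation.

0.592

K₀ = 1 − sin φ' = 1 − sin 24.1° = 0.5917.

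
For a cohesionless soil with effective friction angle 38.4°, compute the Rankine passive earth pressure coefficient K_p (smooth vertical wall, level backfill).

4.28

K_p = (1 + sin φ)/(1 − sin φ) = tan²(45° + 38.4°/2) = 4.279.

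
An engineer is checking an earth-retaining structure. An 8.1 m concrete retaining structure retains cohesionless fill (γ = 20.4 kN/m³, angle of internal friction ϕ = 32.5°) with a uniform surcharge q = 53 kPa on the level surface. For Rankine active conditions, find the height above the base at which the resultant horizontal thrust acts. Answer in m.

3.23 m

K_a = 0.3010.
Triangular part P₁ = ½K_aγH² = 201.4 at H/3 = 2.700 m; rectangular part P₂ = K_a q H = 129.2 at H/2 = 4.050 m.
ȳ = (P₁·2.700 + P₂·4.050)/(P₁+P₂) = 3.228 m.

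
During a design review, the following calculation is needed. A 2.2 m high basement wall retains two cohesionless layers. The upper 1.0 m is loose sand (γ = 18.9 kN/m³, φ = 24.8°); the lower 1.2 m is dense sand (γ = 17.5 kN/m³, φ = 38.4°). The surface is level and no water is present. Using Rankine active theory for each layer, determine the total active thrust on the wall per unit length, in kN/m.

K_a1 = tan²(45°−24.8°/2) = 0.4090; K_a2 = tan²(45°−38.4°/2) = 0.2337.
Layer 1: σ at base = K_a1 γ₁ h₁ = 7.730 kPa; P₁ = ½×7.730×1.0 = 3.865.
Layer 2: σ_v at top = γ₁h₁ = 18.90; σ_h top = K_a2×18.90 = 4.417; σ_h base = K_a2×(18.90+17.5×1.2) = 9.324.
P₂ = ½(4.417+9.324)×1.2 = 8.245. Total P_a = 3.865+8.245 = 12.11 kN/m.

12.1 kN/m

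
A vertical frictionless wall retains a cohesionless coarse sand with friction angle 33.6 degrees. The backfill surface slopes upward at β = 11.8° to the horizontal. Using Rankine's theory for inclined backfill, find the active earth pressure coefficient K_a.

0.305

K_a = cos β · (cos β − √(cos²β − cos²φ)) / (cos β + √(cos²β − cos²φ)).
cos β = 0.9789, cos φ = 0.8329, √(cos²β − cos²φ) = 0.5142.
K_a = 0.9789 × (0.9789 − 0.5142)/(0.9789 + 0.5142) = 0.3046.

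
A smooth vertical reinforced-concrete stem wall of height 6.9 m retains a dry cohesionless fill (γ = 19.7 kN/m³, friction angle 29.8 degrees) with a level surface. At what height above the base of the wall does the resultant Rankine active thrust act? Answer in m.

K_a = 0.3360.
The pressure distribution is triangular, so the resultant acts at H/3 above the base = 6.9/3 = 2.300 m.

2.30 m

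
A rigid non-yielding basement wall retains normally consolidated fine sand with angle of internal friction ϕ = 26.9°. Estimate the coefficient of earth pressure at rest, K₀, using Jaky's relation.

K₀ = 1 − sin φ' = 1 − sin 26.9° = 0.5476.

0.548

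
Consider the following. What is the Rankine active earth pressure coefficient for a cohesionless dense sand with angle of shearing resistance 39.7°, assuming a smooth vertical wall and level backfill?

K_a = (1 − sin φ)/(1 + sin φ) = (1 − sin 39.7°)/(1 + sin 39.7°) = 0.2204.

0.220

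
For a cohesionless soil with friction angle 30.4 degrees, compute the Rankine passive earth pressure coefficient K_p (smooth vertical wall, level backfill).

3.05

K_p = (1 + sin φ)/(1 − sin φ) = tan²(45° + 30.4°/2) = 3.049.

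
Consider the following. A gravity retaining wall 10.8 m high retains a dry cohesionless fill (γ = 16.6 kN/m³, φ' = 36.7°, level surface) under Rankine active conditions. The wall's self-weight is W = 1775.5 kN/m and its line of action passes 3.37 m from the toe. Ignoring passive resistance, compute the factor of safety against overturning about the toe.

K_a = tan²(45° − 36.7°/2) = 0.2519.
P_a = ½K_aγH² = 0.5×0.2519×16.6×10.8² = 243.8 kN/m, acting at H/3 = 3.600 m above the base.
Overturning moment M_o = P_a × H/3 = 243.8 × 3.600 = 877.8.
Resisting moment M_r = W × 3.37 = 1775.5 × 3.37 = 5983.
FS_overturning = M_r/M_o = 5983/877.8 = 6.817.

6.82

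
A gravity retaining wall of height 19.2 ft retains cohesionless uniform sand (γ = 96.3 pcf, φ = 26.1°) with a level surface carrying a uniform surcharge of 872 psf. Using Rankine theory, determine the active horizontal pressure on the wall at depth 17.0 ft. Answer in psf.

976 psf

K_a = (1 − sin φ)/(1 + sin φ) = 0.3889.
σ_v = γz + q = 96.3 × 17.0 + 872 = 2509 psf.
σ_h = K_a σ_v = 0.3889 × 2509 = 975.9 psf.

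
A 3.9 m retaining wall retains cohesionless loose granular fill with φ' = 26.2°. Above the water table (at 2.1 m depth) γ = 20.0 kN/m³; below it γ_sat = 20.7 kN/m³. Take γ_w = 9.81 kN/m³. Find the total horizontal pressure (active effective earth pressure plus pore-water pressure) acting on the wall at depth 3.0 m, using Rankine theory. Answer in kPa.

28.9 kPa

K_a = (1 − sin φ)/(1 + sin φ) = 0.3874.
γ' = 20.7 − 9.81 = 10.89 kN/m³.
Effective vertical stress at 3.0 m: σ'_v = 20.0×2.1 + 10.89×0.900 = 51.80 kPa.
σ'_h = K_a σ'_v = 0.3874 × 51.80 = 20.07 kPa; u = γ_w × 0.900 = 8.829 kPa.
Total σ_h = 20.07 + 8.829 = 28.90 kPa.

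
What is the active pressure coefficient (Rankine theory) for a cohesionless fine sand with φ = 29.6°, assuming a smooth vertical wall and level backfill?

K_a = (1 − sin φ)/(1 + sin φ) = (1 − sin 29.6°)/(1 + sin 29.6°) = 0.3387.

0.339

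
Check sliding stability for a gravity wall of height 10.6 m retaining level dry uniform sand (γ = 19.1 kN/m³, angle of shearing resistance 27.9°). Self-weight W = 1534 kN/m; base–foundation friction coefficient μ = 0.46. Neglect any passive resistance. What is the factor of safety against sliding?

1.81

K_a = tan²(45° − 27.9°/2) = 0.3625.
P_a = ½K_aγH² = 0.5×0.3625×19.1×10.6² = 388.9 kN/m, acting at H/3 = 3.533 m above the base.
FS_sliding = μW / P_a = 0.46×1534 / 388.9 = 1.814.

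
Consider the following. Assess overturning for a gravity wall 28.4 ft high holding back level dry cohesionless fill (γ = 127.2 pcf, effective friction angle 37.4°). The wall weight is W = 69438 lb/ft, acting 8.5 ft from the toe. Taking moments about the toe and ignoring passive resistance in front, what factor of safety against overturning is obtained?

4.98

K_a = tan²(45° − 37.4°/2) = 0.2443.
P_a = ½K_aγH² = 0.5×0.2443×127.2×28.4² = 12530 lb/ft, acting at H/3 = 9.467 ft above the base.
Overturning moment M_o = P_a × H/3 = 12530 × 9.467 = 118600.
Resisting moment M_r = W × 8.5 = 69438 × 8.5 = 590200.
FS_overturning = M_r/M_o = 590200/118600 = 4.976.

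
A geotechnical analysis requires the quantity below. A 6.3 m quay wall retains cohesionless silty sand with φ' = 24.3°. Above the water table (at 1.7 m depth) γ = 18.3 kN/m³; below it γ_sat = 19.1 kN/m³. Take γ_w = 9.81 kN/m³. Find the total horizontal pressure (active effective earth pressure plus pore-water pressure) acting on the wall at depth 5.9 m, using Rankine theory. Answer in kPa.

70.4 kPa

K_a = (1 − sin φ)/(1 + sin φ) = 0.4169.
γ' = 19.1 − 9.81 = 9.290 kN/m³.
Effective vertical stress at 5.9 m: σ'_v = 18.3×1.7 + 9.290×4.20 = 70.13 kPa.
σ'_h = K_a σ'_v = 0.4169 × 70.13 = 29.24 kPa; u = γ_w × 4.20 = 41.20 kPa.
Total σ_h = 29.24 + 41.20 = 70.44 kPa.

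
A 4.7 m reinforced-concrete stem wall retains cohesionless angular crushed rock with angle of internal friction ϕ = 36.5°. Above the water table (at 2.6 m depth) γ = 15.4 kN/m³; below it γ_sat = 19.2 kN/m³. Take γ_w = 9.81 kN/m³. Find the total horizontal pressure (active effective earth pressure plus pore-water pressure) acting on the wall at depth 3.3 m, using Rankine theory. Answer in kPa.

K_a = (1 − sin φ)/(1 + sin φ) = 0.2541.
γ' = 19.2 − 9.81 = 9.390 kN/m³.
Effective vertical stress at 3.3 m: σ'_v = 15.4×2.6 + 9.390×0.700 = 46.61 kPa.
σ'_h = K_a σ'_v = 0.2541 × 46.61 = 11.84 kPa; u = γ_w × 0.700 = 6.867 kPa.
Total σ_h = 11.84 + 6.867 = 18.71 kPa.

18.7 kPa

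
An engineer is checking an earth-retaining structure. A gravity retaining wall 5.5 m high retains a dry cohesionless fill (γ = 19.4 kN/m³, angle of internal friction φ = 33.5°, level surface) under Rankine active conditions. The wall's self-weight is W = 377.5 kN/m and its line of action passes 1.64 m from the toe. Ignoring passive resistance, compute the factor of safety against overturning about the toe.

3.99

K_a = tan²(45° − 33.5°/2) = 0.2887.
P_a = ½K_aγH² = 0.5×0.2887×19.4×5.5² = 84.72 kN/m, acting at H/3 = 1.833 m above the base.
Overturning moment M_o = P_a × H/3 = 84.72 × 1.833 = 155.3.
Resisting moment M_r = W × 1.64 = 377.5 × 1.64 = 619.1.
FS_overturning = M_r/M_o = 619.1/155.3 = 3.986.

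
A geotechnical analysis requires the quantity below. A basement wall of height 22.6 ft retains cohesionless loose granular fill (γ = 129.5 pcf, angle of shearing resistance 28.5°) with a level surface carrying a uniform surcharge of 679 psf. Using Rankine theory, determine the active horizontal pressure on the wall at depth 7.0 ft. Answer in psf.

K_a = (1 − sin φ)/(1 + sin φ) = 0.3540.
σ_v = γz + q = 129.5 × 7.0 + 679 = 1586 psf.
σ_h = K_a σ_v = 0.3540 × 1586 = 561.2 psf.

561 psf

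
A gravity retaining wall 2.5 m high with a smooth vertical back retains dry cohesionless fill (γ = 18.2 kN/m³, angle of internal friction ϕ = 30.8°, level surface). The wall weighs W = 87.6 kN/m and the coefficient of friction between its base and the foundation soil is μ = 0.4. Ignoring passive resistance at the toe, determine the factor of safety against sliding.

K_a = tan²(45° − 30.8°/2) = 0.3227.
P_a = ½K_aγH² = 0.5×0.3227×18.2×2.5² = 18.35 kN/m, acting at H/3 = 0.8333 m above the base.
FS_sliding = μW / P_a = 0.4×87.6 / 18.35 = 1.909.

1.91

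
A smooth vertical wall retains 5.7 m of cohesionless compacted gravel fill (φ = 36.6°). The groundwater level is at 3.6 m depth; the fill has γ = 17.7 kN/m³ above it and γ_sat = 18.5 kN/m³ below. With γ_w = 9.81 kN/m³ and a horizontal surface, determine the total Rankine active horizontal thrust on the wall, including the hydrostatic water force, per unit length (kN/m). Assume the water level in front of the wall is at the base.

K_a = tan²(45° − φ/2) = 0.2530.
γ' = 18.5 − 9.81 = 8.690 kN/m³. Depth below WT = 2.1 m.
σ'_h at WT = K_a γ d_w = 16.12 kPa; at base = 16.12 + K_a γ' × 2.1 = 20.73 kPa.
P₁ (0–3.6 m) = ½×16.12×3.6 = 29.01. P₂ (3.6–5.7 m) = ½(16.12+20.73)×2.1 = 38.70.
P_w = ½ γ_w h₂² = 0.5×9.81×2.1² = 21.63. Total = 29.01+38.70+21.63 = 89.34 kN/m.

89.3 kN/m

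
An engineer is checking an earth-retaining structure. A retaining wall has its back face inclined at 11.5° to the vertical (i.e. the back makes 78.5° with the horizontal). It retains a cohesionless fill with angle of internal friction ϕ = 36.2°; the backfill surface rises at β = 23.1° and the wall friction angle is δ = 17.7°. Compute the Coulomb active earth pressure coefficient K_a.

K_a = sin²(α+φ) / [sin²α · sin(α−δ) · (1 + √{sin(φ+δ)sin(φ−β) / (sin(α−δ)sin(α+β))})²].
With α = 78.5°, φ = 36.2°, δ = 17.7°, β = 23.1°: K_a = 0.4602.

0.460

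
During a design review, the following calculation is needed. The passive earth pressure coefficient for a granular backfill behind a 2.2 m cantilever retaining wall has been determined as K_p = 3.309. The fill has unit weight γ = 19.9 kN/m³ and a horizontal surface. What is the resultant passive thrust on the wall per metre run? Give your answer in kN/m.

P = ½ K_p γ H² = 0.5 × 3.309 × 19.9 × 2.2² = 159.4 kN/m.

159 kN/m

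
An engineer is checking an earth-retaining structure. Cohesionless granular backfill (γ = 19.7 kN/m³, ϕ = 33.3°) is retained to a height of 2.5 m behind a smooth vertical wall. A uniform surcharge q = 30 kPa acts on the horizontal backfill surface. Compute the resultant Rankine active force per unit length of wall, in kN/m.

K_a = tan²(45° − φ/2) = 0.2911.
Soil triangle: ½ K_a γ H² = 0.5×0.2911×19.7×2.5² = 17.92 kN/m.
Surcharge rectangle: K_a q H = 0.2911×30×2.5 = 21.84 kN/m.
Total = 17.92 + 21.84 = 39.76 kN/m.

39.8 kN/m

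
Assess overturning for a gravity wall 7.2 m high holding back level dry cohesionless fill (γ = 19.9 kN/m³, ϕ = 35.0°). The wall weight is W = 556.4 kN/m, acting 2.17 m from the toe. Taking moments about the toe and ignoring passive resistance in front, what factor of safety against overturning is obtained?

3.60

K_a = tan²(45° − 35.0°/2) = 0.2710.
P_a = ½K_aγH² = 0.5×0.2710×19.9×7.2² = 139.8 kN/m, acting at H/3 = 2.400 m above the base.
Overturning moment M_o = P_a × H/3 = 139.8 × 2.400 = 335.5.
Resisting moment M_r = W × 2.17 = 556.4 × 2.17 = 1207.
FS_overturning = M_r/M_o = 1207/335.5 = 3.599.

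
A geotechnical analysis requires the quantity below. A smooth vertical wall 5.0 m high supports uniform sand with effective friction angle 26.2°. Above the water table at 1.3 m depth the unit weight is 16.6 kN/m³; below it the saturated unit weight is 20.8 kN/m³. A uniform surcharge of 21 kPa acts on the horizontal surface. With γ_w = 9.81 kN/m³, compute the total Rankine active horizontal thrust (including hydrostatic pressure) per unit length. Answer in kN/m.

K_a = tan²(45° − φ/2) = 0.3874.
γ' = 20.8 − 9.81 = 10.99 kN/m³. h₂ = H − d_w = 3.7 m.
σ'_h: at surface K_a·q = 8.136; at WT K_a(q+γd_w) = 16.50; at base K_a(q+γd_w+γ'h₂) = 32.25 kPa.
P₁ = ½(8.136+16.50)×1.3 = 16.01; P₂ = ½(16.50+32.25)×3.7 = 90.18; P_w = ½γ_w h₂² = 67.15.
Total = 16.01+90.18+67.15 = 173.3 kN/m.

173 kN/m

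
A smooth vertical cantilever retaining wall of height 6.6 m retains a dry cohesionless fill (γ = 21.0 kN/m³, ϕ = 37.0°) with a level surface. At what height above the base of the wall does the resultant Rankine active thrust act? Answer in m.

K_a = 0.2486.
The pressure distribution is triangular, so the resultant acts at H/3 above the base = 6.6/3 = 2.200 m.

2.20 m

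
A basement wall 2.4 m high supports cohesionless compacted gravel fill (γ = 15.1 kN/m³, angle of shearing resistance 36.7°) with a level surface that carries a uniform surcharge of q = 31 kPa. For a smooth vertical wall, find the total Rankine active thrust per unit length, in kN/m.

K_a = tan²(45° − φ/2) = 0.2519.
Soil triangle: ½ K_a γ H² = 0.5×0.2519×15.1×2.4² = 10.95 kN/m.
Surcharge rectangle: K_a q H = 0.2519×31×2.4 = 18.74 kN/m.
Total = 10.95 + 18.74 = 29.69 kN/m.

29.7 kN/m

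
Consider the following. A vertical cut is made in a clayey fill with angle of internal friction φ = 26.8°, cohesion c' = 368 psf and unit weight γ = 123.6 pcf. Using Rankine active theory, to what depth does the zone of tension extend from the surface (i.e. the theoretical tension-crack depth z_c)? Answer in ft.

9.68 ft

K_a = tan²(45° − 26.8°/2) = 0.3785; √K_a = 0.6152.
The active pressure is zero where K_a γ z = 2c√K_a, so z_c = 2c/(γ√K_a) = 2×368/(123.6×0.6152) = 9.679 ft.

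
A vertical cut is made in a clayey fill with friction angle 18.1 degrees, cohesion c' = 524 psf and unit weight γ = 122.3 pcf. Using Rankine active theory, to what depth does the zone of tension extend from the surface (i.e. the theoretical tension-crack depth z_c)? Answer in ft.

11.8 ft

K_a = tan²(45° − 18.1°/2) = 0.5259; √K_a = 0.7252.
The active pressure is zero where K_a γ z = 2c√K_a, so z_c = 2c/(γ√K_a) = 2×524/(122.3×0.7252) = 11.82 ft.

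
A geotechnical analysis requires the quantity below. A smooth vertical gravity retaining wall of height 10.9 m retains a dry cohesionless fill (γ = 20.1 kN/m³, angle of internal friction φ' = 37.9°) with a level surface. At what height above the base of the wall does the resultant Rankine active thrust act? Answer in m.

3.63 m

K_a = 0.2389.
The pressure distribution is triangular, so the resultant acts at H/3 above the base = 10.9/3 = 3.633 m.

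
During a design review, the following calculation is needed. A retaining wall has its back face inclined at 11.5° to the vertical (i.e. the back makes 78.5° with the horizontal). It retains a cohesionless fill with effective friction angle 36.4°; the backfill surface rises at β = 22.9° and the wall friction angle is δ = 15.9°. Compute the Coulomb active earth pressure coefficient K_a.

K_a = sin²(α+φ) / [sin²α · sin(α−δ) · (1 + √{sin(φ+δ)sin(φ−β) / (sin(α−δ)sin(α+β))})²].
With α = 78.5°, φ = 36.4°, δ = 15.9°, β = 22.9°: K_a = 0.4523.

0.452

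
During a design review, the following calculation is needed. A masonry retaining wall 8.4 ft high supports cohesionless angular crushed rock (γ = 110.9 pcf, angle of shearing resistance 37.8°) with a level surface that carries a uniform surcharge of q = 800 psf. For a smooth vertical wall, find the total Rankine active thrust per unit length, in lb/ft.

2550 lb/ft

K_a = tan²(45° − φ/2) = 0.2400.
Soil triangle: ½ K_a γ H² = 0.5×0.2400×110.9×8.4² = 939.0 lb/ft.
Surcharge rectangle: K_a q H = 0.2400×800×8.4 = 1613 lb/ft.
Total = 939.0 + 1613 = 2552 lb/ft.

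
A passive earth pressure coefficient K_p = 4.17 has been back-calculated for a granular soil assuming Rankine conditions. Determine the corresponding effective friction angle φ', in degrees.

37.8°

K_p = (1+sin φ)/(1−sin φ) ⇒ sin φ = (K_p − 1)/(K_p + 1) = 0.6132.
φ = arcsin(0.6132) = 37.82°.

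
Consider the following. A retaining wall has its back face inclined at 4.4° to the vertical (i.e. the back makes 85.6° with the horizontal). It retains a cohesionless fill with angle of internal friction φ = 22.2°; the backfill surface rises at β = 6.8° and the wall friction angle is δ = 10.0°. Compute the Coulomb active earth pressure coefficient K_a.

0.493

K_a = sin²(α+φ) / [sin²α · sin(α−δ) · (1 + √{sin(φ+δ)sin(φ−β) / (sin(α−δ)sin(α+β))})²].
With α = 85.6°, φ = 22.2°, δ = 10.0°, β = 6.8°: K_a = 0.4927.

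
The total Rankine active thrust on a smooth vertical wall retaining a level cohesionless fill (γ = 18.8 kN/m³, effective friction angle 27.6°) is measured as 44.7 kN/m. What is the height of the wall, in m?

3.60 m

K_a = 0.3668. P_a = ½ K_a γ H² ⇒ H = √(2P_a/(K_a γ)).
H = √(2×44.7/(0.3668×18.8)) = 3.601 m.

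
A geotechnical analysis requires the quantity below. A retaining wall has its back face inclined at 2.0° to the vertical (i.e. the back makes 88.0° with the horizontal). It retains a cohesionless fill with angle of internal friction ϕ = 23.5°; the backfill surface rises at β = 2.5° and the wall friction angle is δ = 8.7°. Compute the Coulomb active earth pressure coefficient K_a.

K_a = sin²(α+φ) / [sin²α · sin(α−δ) · (1 + √{sin(φ+δ)sin(φ−β) / (sin(α−δ)sin(α+β))})²].
With α = 88.0°, φ = 23.5°, δ = 8.7°, β = 2.5°: K_a = 0.4249.

0.425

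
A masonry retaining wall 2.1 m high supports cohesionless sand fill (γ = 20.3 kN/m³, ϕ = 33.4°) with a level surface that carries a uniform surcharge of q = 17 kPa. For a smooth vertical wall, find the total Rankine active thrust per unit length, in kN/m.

23.3 kN/m

K_a = tan²(45° − φ/2) = 0.2899.
Soil triangle: ½ K_a γ H² = 0.5×0.2899×20.3×2.1² = 12.98 kN/m.
Surcharge rectangle: K_a q H = 0.2899×17×2.1 = 10.35 kN/m.
Total = 12.98 + 10.35 = 23.33 kN/m.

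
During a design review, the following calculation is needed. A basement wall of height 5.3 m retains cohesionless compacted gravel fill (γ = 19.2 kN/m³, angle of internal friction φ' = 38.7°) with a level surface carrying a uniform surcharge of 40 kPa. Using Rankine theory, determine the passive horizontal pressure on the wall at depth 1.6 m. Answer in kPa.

307 kPa

K_p = (1 + sin φ)/(1 − sin φ) = 4.337.
σ_v = γz + q = 19.2 × 1.6 + 40 = 70.72 kPa.
σ_h = K_p σ_v = 4.337 × 70.72 = 306.7 kPa.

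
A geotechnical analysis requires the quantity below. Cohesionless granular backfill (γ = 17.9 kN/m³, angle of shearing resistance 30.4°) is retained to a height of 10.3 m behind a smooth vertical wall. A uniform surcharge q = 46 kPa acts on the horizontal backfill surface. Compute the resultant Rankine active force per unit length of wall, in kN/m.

467 kN/m

K_a = tan²(45° − φ/2) = 0.3280.
Soil triangle: ½ K_a γ H² = 0.5×0.3280×17.9×10.3² = 311.4 kN/m.
Surcharge rectangle: K_a q H = 0.3280×46×10.3 = 155.4 kN/m.
Total = 311.4 + 155.4 = 466.8 kN/m.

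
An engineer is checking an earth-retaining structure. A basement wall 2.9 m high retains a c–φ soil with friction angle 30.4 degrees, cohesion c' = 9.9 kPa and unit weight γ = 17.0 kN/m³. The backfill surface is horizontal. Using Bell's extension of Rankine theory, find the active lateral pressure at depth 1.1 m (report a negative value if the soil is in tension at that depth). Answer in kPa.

-5.21 kPa

K_a = (1 − sin φ)/(1 + sin φ) = 0.3280.
σ_a = K_a γ z − 2c√K_a = 0.3280×17.0×1.1 − 2×9.9×0.5727 = -5.206 kPa.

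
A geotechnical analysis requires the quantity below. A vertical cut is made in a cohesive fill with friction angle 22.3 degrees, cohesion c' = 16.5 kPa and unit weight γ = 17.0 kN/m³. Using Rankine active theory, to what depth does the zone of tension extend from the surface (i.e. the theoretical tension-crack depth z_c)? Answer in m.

2.89 m

K_a = tan²(45° − 22.3°/2) = 0.4498; √K_a = 0.6707.
The active pressure is zero where K_a γ z = 2c√K_a, so z_c = 2c/(γ√K_a) = 2×16.5/(17.0×0.6707) = 2.894 m.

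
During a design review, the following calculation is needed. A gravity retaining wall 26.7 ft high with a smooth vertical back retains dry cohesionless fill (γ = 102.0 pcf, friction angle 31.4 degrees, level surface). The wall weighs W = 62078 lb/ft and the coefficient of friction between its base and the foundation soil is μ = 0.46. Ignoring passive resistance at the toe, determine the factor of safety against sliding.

K_a = tan²(45° − 31.4°/2) = 0.3149.
P_a = ½K_aγH² = 0.5×0.3149×102.0×26.7² = 11450 lb/ft, acting at H/3 = 8.900 ft above the base.
FS_sliding = μW / P_a = 0.46×62078 / 11450 = 2.494.

2.49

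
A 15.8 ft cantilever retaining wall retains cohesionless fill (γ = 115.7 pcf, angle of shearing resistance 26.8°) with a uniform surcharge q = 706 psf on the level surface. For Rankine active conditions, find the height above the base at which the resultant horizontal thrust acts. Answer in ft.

6.41 ft

K_a = 0.3785.
Triangular part P₁ = ½K_aγH² = 5466 at H/3 = 5.267 ft; rectangular part P₂ = K_a q H = 4222 at H/2 = 7.900 ft.
ȳ = (P₁·5.267 + P₂·7.900)/(P₁+P₂) = 6.414 ft.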